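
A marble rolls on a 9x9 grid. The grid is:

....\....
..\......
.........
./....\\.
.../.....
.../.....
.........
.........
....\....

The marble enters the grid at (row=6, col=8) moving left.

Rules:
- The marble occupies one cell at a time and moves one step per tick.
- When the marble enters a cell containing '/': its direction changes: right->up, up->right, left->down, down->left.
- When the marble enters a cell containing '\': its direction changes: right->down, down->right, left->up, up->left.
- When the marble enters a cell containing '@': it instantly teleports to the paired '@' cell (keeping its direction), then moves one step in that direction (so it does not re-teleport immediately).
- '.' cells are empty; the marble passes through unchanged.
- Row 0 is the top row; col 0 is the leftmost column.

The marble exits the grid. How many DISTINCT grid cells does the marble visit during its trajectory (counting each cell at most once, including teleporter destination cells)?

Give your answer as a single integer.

Answer: 9

Derivation:
Step 1: enter (6,8), '.' pass, move left to (6,7)
Step 2: enter (6,7), '.' pass, move left to (6,6)
Step 3: enter (6,6), '.' pass, move left to (6,5)
Step 4: enter (6,5), '.' pass, move left to (6,4)
Step 5: enter (6,4), '.' pass, move left to (6,3)
Step 6: enter (6,3), '.' pass, move left to (6,2)
Step 7: enter (6,2), '.' pass, move left to (6,1)
Step 8: enter (6,1), '.' pass, move left to (6,0)
Step 9: enter (6,0), '.' pass, move left to (6,-1)
Step 10: at (6,-1) — EXIT via left edge, pos 6
Distinct cells visited: 9 (path length 9)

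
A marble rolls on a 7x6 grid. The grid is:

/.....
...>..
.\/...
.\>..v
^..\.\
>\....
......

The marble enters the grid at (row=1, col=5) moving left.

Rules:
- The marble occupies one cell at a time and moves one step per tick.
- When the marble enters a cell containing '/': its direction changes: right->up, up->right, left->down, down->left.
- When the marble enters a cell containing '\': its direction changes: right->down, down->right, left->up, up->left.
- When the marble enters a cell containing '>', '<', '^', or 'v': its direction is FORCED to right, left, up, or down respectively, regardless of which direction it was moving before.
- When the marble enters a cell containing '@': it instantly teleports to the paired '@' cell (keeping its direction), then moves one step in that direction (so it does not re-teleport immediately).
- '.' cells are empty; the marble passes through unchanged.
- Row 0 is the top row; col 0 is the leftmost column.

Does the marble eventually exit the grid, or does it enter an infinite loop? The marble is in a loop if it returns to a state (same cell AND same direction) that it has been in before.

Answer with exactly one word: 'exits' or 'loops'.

Step 1: enter (1,5), '.' pass, move left to (1,4)
Step 2: enter (1,4), '.' pass, move left to (1,3)
Step 3: enter (1,3), '>' forces left->right, move right to (1,4)
Step 4: enter (1,4), '.' pass, move right to (1,5)
Step 5: enter (1,5), '.' pass, move right to (1,6)
Step 6: at (1,6) — EXIT via right edge, pos 1

Answer: exits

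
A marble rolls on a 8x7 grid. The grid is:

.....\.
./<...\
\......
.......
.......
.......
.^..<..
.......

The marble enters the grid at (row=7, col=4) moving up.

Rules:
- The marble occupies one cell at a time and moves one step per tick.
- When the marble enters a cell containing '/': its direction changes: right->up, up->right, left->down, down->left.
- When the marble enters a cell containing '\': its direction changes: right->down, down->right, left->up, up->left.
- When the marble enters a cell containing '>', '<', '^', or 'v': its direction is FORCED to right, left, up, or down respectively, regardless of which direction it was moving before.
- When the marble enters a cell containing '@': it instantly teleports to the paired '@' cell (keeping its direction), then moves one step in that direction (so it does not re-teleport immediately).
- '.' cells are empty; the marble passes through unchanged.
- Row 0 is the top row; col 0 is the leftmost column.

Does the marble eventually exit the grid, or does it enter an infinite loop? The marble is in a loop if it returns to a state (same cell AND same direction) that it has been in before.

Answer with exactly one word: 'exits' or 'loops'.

Step 1: enter (7,4), '.' pass, move up to (6,4)
Step 2: enter (6,4), '<' forces up->left, move left to (6,3)
Step 3: enter (6,3), '.' pass, move left to (6,2)
Step 4: enter (6,2), '.' pass, move left to (6,1)
Step 5: enter (6,1), '^' forces left->up, move up to (5,1)
Step 6: enter (5,1), '.' pass, move up to (4,1)
Step 7: enter (4,1), '.' pass, move up to (3,1)
Step 8: enter (3,1), '.' pass, move up to (2,1)
Step 9: enter (2,1), '.' pass, move up to (1,1)
Step 10: enter (1,1), '/' deflects up->right, move right to (1,2)
Step 11: enter (1,2), '<' forces right->left, move left to (1,1)
Step 12: enter (1,1), '/' deflects left->down, move down to (2,1)
Step 13: enter (2,1), '.' pass, move down to (3,1)
Step 14: enter (3,1), '.' pass, move down to (4,1)
Step 15: enter (4,1), '.' pass, move down to (5,1)
Step 16: enter (5,1), '.' pass, move down to (6,1)
Step 17: enter (6,1), '^' forces down->up, move up to (5,1)
Step 18: at (5,1) dir=up — LOOP DETECTED (seen before)

Answer: loops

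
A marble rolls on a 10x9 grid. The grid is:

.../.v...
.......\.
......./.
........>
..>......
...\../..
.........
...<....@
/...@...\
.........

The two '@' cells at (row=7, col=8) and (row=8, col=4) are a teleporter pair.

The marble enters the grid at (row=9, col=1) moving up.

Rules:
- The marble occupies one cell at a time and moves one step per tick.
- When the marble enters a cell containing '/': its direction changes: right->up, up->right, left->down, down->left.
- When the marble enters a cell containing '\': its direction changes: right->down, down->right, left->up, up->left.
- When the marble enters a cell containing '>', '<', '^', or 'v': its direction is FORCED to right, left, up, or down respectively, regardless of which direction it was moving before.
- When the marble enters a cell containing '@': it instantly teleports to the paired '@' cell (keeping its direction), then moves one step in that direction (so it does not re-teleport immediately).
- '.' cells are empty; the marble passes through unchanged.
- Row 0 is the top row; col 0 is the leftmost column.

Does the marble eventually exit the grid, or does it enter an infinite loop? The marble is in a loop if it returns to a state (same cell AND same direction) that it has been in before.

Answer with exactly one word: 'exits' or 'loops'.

Step 1: enter (9,1), '.' pass, move up to (8,1)
Step 2: enter (8,1), '.' pass, move up to (7,1)
Step 3: enter (7,1), '.' pass, move up to (6,1)
Step 4: enter (6,1), '.' pass, move up to (5,1)
Step 5: enter (5,1), '.' pass, move up to (4,1)
Step 6: enter (4,1), '.' pass, move up to (3,1)
Step 7: enter (3,1), '.' pass, move up to (2,1)
Step 8: enter (2,1), '.' pass, move up to (1,1)
Step 9: enter (1,1), '.' pass, move up to (0,1)
Step 10: enter (0,1), '.' pass, move up to (-1,1)
Step 11: at (-1,1) — EXIT via top edge, pos 1

Answer: exits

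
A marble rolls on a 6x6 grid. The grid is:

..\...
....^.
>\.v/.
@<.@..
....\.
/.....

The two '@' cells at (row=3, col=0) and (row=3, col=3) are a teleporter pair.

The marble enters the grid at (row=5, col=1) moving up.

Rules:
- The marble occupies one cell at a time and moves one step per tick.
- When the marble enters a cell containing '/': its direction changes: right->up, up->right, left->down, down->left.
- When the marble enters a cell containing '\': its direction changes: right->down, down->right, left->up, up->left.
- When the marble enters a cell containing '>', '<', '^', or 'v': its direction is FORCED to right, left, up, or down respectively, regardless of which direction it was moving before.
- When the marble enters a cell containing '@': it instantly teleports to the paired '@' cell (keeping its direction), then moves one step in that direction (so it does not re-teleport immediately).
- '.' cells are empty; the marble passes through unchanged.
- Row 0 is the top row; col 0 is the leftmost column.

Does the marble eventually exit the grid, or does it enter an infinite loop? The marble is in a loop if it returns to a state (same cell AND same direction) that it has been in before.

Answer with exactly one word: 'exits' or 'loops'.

Step 1: enter (5,1), '.' pass, move up to (4,1)
Step 2: enter (4,1), '.' pass, move up to (3,1)
Step 3: enter (3,1), '<' forces up->left, move left to (3,0)
Step 4: enter (3,0), '@' teleport (3,0)->(3,3), also enter (3,3), move left to (3,2)
Step 5: enter (3,2), '.' pass, move left to (3,1)
Step 6: enter (3,1), '<' forces left->left, move left to (3,0)
Step 7: at (3,0) dir=left — LOOP DETECTED (seen before)

Answer: loops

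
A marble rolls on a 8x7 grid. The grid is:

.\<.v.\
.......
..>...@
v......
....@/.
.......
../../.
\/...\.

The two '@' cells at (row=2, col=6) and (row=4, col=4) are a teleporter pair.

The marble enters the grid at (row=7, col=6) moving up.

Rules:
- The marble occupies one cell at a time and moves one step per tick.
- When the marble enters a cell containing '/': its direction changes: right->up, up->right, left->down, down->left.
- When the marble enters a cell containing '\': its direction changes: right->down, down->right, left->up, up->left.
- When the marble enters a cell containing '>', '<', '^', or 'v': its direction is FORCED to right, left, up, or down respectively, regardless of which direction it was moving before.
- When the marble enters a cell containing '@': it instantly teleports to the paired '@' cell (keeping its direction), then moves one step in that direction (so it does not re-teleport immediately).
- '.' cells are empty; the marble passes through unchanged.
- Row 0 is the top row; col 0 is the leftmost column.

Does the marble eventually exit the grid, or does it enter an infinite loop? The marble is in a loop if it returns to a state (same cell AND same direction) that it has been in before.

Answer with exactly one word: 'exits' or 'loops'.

Step 1: enter (7,6), '.' pass, move up to (6,6)
Step 2: enter (6,6), '.' pass, move up to (5,6)
Step 3: enter (5,6), '.' pass, move up to (4,6)
Step 4: enter (4,6), '.' pass, move up to (3,6)
Step 5: enter (3,6), '.' pass, move up to (2,6)
Step 6: enter (2,6), '@' teleport (2,6)->(4,4), also enter (4,4), move up to (3,4)
Step 7: enter (3,4), '.' pass, move up to (2,4)
Step 8: enter (2,4), '.' pass, move up to (1,4)
Step 9: enter (1,4), '.' pass, move up to (0,4)
Step 10: enter (0,4), 'v' forces up->down, move down to (1,4)
Step 11: enter (1,4), '.' pass, move down to (2,4)
Step 12: enter (2,4), '.' pass, move down to (3,4)
Step 13: enter (3,4), '.' pass, move down to (4,4)
Step 14: enter (4,4), '@' teleport (4,4)->(2,6), also enter (2,6), move down to (3,6)
Step 15: enter (3,6), '.' pass, move down to (4,6)
Step 16: enter (4,6), '.' pass, move down to (5,6)
Step 17: enter (5,6), '.' pass, move down to (6,6)
Step 18: enter (6,6), '.' pass, move down to (7,6)
Step 19: enter (7,6), '.' pass, move down to (8,6)
Step 20: at (8,6) — EXIT via bottom edge, pos 6

Answer: exits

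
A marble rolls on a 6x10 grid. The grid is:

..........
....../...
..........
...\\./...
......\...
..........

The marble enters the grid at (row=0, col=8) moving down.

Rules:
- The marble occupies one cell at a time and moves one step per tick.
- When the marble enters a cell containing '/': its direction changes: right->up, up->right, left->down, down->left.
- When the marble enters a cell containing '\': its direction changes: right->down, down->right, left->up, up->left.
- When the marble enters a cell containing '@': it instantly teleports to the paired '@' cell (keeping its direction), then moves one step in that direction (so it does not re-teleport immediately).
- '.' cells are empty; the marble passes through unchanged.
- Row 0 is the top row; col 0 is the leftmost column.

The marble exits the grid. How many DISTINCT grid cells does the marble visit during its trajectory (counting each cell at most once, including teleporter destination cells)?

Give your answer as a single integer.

Step 1: enter (0,8), '.' pass, move down to (1,8)
Step 2: enter (1,8), '.' pass, move down to (2,8)
Step 3: enter (2,8), '.' pass, move down to (3,8)
Step 4: enter (3,8), '.' pass, move down to (4,8)
Step 5: enter (4,8), '.' pass, move down to (5,8)
Step 6: enter (5,8), '.' pass, move down to (6,8)
Step 7: at (6,8) — EXIT via bottom edge, pos 8
Distinct cells visited: 6 (path length 6)

Answer: 6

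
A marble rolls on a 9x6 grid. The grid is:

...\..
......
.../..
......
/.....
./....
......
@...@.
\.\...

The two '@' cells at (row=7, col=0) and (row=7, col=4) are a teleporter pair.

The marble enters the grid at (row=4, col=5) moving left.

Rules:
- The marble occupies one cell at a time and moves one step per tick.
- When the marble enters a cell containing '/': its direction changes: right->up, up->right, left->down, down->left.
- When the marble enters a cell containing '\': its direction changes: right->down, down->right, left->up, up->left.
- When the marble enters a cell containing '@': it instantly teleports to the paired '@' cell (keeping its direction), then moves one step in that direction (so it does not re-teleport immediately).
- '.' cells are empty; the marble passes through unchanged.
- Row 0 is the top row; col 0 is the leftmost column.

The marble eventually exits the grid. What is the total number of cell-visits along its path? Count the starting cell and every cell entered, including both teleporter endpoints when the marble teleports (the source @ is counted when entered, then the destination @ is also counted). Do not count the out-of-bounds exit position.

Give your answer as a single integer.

Answer: 11

Derivation:
Step 1: enter (4,5), '.' pass, move left to (4,4)
Step 2: enter (4,4), '.' pass, move left to (4,3)
Step 3: enter (4,3), '.' pass, move left to (4,2)
Step 4: enter (4,2), '.' pass, move left to (4,1)
Step 5: enter (4,1), '.' pass, move left to (4,0)
Step 6: enter (4,0), '/' deflects left->down, move down to (5,0)
Step 7: enter (5,0), '.' pass, move down to (6,0)
Step 8: enter (6,0), '.' pass, move down to (7,0)
Step 9: enter (7,0), '@' teleport (7,0)->(7,4), also enter (7,4), move down to (8,4)
Step 10: enter (8,4), '.' pass, move down to (9,4)
Step 11: at (9,4) — EXIT via bottom edge, pos 4
Path length (cell visits): 11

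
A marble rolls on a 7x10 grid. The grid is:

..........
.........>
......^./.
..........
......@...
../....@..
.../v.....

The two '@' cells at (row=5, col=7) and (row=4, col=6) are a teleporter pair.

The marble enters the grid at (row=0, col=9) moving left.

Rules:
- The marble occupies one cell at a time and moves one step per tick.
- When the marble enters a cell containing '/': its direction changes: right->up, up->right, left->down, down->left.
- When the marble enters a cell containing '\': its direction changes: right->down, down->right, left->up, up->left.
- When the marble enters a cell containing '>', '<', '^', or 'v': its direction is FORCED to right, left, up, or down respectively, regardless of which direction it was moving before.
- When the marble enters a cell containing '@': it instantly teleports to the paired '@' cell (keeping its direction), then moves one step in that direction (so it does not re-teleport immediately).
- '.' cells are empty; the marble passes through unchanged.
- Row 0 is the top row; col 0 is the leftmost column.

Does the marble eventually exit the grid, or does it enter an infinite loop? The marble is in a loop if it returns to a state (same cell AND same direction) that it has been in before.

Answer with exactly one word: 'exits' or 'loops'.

Step 1: enter (0,9), '.' pass, move left to (0,8)
Step 2: enter (0,8), '.' pass, move left to (0,7)
Step 3: enter (0,7), '.' pass, move left to (0,6)
Step 4: enter (0,6), '.' pass, move left to (0,5)
Step 5: enter (0,5), '.' pass, move left to (0,4)
Step 6: enter (0,4), '.' pass, move left to (0,3)
Step 7: enter (0,3), '.' pass, move left to (0,2)
Step 8: enter (0,2), '.' pass, move left to (0,1)
Step 9: enter (0,1), '.' pass, move left to (0,0)
Step 10: enter (0,0), '.' pass, move left to (0,-1)
Step 11: at (0,-1) — EXIT via left edge, pos 0

Answer: exits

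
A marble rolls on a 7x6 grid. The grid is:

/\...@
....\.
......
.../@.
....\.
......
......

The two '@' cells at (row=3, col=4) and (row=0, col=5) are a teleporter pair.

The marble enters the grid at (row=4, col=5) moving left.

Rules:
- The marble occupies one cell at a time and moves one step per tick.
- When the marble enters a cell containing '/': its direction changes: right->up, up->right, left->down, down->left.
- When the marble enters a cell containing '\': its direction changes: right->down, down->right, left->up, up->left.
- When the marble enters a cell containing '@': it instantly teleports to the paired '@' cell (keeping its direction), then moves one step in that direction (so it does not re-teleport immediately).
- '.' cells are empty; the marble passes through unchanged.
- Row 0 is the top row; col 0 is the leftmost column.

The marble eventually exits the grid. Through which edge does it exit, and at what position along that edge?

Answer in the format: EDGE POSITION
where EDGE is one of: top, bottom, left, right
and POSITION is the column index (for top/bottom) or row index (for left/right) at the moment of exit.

Answer: top 5

Derivation:
Step 1: enter (4,5), '.' pass, move left to (4,4)
Step 2: enter (4,4), '\' deflects left->up, move up to (3,4)
Step 3: enter (3,4), '@' teleport (3,4)->(0,5), also enter (0,5), move up to (-1,5)
Step 4: at (-1,5) — EXIT via top edge, pos 5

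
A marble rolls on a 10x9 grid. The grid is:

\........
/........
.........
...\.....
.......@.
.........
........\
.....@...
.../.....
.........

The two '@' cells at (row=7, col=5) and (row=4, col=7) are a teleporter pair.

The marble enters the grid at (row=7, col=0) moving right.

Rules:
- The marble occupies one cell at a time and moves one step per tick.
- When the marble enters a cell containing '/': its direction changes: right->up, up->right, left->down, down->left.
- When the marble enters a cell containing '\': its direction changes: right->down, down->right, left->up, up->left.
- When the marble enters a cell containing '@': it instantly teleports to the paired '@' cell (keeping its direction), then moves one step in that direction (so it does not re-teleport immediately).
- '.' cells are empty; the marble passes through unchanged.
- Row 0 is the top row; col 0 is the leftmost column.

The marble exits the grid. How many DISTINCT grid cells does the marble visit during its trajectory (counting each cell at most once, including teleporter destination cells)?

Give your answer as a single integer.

Answer: 8

Derivation:
Step 1: enter (7,0), '.' pass, move right to (7,1)
Step 2: enter (7,1), '.' pass, move right to (7,2)
Step 3: enter (7,2), '.' pass, move right to (7,3)
Step 4: enter (7,3), '.' pass, move right to (7,4)
Step 5: enter (7,4), '.' pass, move right to (7,5)
Step 6: enter (7,5), '@' teleport (7,5)->(4,7), also enter (4,7), move right to (4,8)
Step 7: enter (4,8), '.' pass, move right to (4,9)
Step 8: at (4,9) — EXIT via right edge, pos 4
Distinct cells visited: 8 (path length 8)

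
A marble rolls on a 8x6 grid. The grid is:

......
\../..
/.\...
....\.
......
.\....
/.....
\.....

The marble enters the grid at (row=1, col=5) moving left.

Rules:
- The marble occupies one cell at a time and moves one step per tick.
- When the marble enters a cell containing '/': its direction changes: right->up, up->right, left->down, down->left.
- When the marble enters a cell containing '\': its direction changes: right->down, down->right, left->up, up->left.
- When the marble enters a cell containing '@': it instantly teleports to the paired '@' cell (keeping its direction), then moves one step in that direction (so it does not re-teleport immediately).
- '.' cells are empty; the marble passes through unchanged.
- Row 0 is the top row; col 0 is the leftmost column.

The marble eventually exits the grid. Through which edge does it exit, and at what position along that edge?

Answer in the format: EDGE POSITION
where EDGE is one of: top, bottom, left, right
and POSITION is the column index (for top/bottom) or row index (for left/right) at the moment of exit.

Step 1: enter (1,5), '.' pass, move left to (1,4)
Step 2: enter (1,4), '.' pass, move left to (1,3)
Step 3: enter (1,3), '/' deflects left->down, move down to (2,3)
Step 4: enter (2,3), '.' pass, move down to (3,3)
Step 5: enter (3,3), '.' pass, move down to (4,3)
Step 6: enter (4,3), '.' pass, move down to (5,3)
Step 7: enter (5,3), '.' pass, move down to (6,3)
Step 8: enter (6,3), '.' pass, move down to (7,3)
Step 9: enter (7,3), '.' pass, move down to (8,3)
Step 10: at (8,3) — EXIT via bottom edge, pos 3

Answer: bottom 3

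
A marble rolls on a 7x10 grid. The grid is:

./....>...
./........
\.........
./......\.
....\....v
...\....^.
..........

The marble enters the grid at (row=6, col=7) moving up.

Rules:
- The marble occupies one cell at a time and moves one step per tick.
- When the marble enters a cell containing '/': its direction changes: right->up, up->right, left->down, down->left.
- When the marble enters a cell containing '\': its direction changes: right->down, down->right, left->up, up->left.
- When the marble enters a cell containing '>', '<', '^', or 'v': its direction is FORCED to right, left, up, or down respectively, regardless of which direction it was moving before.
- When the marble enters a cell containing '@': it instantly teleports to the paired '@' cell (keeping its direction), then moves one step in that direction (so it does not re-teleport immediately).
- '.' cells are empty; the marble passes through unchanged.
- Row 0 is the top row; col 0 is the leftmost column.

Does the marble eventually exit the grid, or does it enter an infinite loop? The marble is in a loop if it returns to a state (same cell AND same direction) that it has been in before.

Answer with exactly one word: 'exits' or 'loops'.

Answer: exits

Derivation:
Step 1: enter (6,7), '.' pass, move up to (5,7)
Step 2: enter (5,7), '.' pass, move up to (4,7)
Step 3: enter (4,7), '.' pass, move up to (3,7)
Step 4: enter (3,7), '.' pass, move up to (2,7)
Step 5: enter (2,7), '.' pass, move up to (1,7)
Step 6: enter (1,7), '.' pass, move up to (0,7)
Step 7: enter (0,7), '.' pass, move up to (-1,7)
Step 8: at (-1,7) — EXIT via top edge, pos 7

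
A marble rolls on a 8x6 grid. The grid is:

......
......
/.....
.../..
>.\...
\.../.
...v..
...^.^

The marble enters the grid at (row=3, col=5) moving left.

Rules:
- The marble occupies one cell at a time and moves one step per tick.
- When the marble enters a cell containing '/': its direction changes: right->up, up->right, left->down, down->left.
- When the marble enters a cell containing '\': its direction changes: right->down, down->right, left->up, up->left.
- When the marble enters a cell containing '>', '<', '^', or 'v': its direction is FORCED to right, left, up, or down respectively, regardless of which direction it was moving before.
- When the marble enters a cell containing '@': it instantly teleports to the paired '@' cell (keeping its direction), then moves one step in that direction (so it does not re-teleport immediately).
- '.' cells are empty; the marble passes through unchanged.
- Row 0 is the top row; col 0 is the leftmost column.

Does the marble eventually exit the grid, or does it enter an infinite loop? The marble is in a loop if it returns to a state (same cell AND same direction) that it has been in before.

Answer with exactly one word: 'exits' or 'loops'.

Step 1: enter (3,5), '.' pass, move left to (3,4)
Step 2: enter (3,4), '.' pass, move left to (3,3)
Step 3: enter (3,3), '/' deflects left->down, move down to (4,3)
Step 4: enter (4,3), '.' pass, move down to (5,3)
Step 5: enter (5,3), '.' pass, move down to (6,3)
Step 6: enter (6,3), 'v' forces down->down, move down to (7,3)
Step 7: enter (7,3), '^' forces down->up, move up to (6,3)
Step 8: enter (6,3), 'v' forces up->down, move down to (7,3)
Step 9: at (7,3) dir=down — LOOP DETECTED (seen before)

Answer: loops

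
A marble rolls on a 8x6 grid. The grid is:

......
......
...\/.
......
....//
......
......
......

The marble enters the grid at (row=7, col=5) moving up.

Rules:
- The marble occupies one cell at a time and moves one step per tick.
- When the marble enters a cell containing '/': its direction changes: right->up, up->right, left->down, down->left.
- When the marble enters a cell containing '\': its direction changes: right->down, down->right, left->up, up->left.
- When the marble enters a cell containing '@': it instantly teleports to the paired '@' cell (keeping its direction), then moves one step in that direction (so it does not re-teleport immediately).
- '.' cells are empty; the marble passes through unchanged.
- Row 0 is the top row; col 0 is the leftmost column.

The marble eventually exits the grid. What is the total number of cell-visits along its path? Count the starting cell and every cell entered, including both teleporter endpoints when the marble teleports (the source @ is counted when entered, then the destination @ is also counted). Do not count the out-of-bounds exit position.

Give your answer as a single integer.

Answer: 4

Derivation:
Step 1: enter (7,5), '.' pass, move up to (6,5)
Step 2: enter (6,5), '.' pass, move up to (5,5)
Step 3: enter (5,5), '.' pass, move up to (4,5)
Step 4: enter (4,5), '/' deflects up->right, move right to (4,6)
Step 5: at (4,6) — EXIT via right edge, pos 4
Path length (cell visits): 4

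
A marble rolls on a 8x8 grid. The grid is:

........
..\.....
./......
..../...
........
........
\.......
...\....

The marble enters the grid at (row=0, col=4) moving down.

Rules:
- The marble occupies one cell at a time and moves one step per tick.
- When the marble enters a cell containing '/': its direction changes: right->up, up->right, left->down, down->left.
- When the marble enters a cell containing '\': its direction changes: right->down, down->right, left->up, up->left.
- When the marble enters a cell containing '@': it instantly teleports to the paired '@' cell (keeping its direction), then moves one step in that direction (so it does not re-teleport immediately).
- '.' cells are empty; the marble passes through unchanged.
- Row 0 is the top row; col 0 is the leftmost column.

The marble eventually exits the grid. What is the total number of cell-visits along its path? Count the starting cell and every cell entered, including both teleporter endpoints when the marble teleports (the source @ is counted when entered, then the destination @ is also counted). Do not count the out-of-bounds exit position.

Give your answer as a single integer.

Step 1: enter (0,4), '.' pass, move down to (1,4)
Step 2: enter (1,4), '.' pass, move down to (2,4)
Step 3: enter (2,4), '.' pass, move down to (3,4)
Step 4: enter (3,4), '/' deflects down->left, move left to (3,3)
Step 5: enter (3,3), '.' pass, move left to (3,2)
Step 6: enter (3,2), '.' pass, move left to (3,1)
Step 7: enter (3,1), '.' pass, move left to (3,0)
Step 8: enter (3,0), '.' pass, move left to (3,-1)
Step 9: at (3,-1) — EXIT via left edge, pos 3
Path length (cell visits): 8

Answer: 8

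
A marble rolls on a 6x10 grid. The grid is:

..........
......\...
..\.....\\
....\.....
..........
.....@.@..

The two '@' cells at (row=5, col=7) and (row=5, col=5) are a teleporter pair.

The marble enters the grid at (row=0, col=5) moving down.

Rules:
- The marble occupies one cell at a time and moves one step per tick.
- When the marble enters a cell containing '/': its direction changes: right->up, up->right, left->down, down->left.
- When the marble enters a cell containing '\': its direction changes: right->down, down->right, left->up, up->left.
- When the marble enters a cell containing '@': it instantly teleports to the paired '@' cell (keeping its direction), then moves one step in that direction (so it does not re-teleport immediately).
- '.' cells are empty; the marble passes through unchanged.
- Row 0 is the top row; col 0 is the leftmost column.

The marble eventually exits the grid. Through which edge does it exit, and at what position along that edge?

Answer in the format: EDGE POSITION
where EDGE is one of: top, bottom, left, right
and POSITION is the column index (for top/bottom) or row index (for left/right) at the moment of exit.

Step 1: enter (0,5), '.' pass, move down to (1,5)
Step 2: enter (1,5), '.' pass, move down to (2,5)
Step 3: enter (2,5), '.' pass, move down to (3,5)
Step 4: enter (3,5), '.' pass, move down to (4,5)
Step 5: enter (4,5), '.' pass, move down to (5,5)
Step 6: enter (5,5), '@' teleport (5,5)->(5,7), also enter (5,7), move down to (6,7)
Step 7: at (6,7) — EXIT via bottom edge, pos 7

Answer: bottom 7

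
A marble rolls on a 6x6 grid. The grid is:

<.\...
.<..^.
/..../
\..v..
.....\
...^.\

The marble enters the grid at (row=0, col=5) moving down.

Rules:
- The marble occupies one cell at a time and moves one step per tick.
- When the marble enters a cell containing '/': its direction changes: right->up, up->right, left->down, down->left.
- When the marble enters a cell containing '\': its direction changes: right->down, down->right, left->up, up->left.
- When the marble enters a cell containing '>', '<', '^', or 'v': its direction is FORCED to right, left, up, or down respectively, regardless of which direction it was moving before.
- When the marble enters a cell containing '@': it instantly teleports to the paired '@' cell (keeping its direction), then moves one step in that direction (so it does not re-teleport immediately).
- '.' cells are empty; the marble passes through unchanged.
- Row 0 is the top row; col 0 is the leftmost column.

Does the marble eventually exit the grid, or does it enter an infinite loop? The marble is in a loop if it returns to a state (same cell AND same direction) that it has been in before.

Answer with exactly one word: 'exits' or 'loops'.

Step 1: enter (0,5), '.' pass, move down to (1,5)
Step 2: enter (1,5), '.' pass, move down to (2,5)
Step 3: enter (2,5), '/' deflects down->left, move left to (2,4)
Step 4: enter (2,4), '.' pass, move left to (2,3)
Step 5: enter (2,3), '.' pass, move left to (2,2)
Step 6: enter (2,2), '.' pass, move left to (2,1)
Step 7: enter (2,1), '.' pass, move left to (2,0)
Step 8: enter (2,0), '/' deflects left->down, move down to (3,0)
Step 9: enter (3,0), '\' deflects down->right, move right to (3,1)
Step 10: enter (3,1), '.' pass, move right to (3,2)
Step 11: enter (3,2), '.' pass, move right to (3,3)
Step 12: enter (3,3), 'v' forces right->down, move down to (4,3)
Step 13: enter (4,3), '.' pass, move down to (5,3)
Step 14: enter (5,3), '^' forces down->up, move up to (4,3)
Step 15: enter (4,3), '.' pass, move up to (3,3)
Step 16: enter (3,3), 'v' forces up->down, move down to (4,3)
Step 17: at (4,3) dir=down — LOOP DETECTED (seen before)

Answer: loops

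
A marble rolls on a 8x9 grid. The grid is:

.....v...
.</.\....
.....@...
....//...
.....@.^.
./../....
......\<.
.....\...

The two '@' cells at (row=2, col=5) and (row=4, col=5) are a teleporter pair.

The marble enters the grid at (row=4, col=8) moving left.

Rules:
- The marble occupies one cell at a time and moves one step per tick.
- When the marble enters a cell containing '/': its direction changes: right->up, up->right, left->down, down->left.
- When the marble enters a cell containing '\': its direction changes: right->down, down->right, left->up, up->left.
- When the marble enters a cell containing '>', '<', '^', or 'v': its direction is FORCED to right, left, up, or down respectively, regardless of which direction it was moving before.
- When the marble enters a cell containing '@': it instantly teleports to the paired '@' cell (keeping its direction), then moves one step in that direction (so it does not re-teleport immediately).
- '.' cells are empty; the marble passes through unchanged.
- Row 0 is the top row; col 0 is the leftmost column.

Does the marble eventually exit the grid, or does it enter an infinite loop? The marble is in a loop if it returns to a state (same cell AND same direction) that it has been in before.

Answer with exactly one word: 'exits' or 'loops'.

Answer: exits

Derivation:
Step 1: enter (4,8), '.' pass, move left to (4,7)
Step 2: enter (4,7), '^' forces left->up, move up to (3,7)
Step 3: enter (3,7), '.' pass, move up to (2,7)
Step 4: enter (2,7), '.' pass, move up to (1,7)
Step 5: enter (1,7), '.' pass, move up to (0,7)
Step 6: enter (0,7), '.' pass, move up to (-1,7)
Step 7: at (-1,7) — EXIT via top edge, pos 7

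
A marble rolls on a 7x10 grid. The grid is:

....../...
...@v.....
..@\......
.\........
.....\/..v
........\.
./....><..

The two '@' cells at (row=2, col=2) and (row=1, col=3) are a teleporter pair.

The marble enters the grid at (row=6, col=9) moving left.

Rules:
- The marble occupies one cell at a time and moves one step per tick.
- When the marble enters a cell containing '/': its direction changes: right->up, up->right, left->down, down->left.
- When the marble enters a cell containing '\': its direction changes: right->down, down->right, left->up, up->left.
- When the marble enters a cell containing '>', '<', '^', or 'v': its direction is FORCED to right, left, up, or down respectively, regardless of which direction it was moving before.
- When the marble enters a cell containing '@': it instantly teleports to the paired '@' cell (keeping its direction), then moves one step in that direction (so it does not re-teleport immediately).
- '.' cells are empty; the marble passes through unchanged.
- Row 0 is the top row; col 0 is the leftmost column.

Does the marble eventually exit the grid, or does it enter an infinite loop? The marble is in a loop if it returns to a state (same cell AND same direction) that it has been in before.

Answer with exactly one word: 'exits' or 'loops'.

Answer: loops

Derivation:
Step 1: enter (6,9), '.' pass, move left to (6,8)
Step 2: enter (6,8), '.' pass, move left to (6,7)
Step 3: enter (6,7), '<' forces left->left, move left to (6,6)
Step 4: enter (6,6), '>' forces left->right, move right to (6,7)
Step 5: enter (6,7), '<' forces right->left, move left to (6,6)
Step 6: at (6,6) dir=left — LOOP DETECTED (seen before)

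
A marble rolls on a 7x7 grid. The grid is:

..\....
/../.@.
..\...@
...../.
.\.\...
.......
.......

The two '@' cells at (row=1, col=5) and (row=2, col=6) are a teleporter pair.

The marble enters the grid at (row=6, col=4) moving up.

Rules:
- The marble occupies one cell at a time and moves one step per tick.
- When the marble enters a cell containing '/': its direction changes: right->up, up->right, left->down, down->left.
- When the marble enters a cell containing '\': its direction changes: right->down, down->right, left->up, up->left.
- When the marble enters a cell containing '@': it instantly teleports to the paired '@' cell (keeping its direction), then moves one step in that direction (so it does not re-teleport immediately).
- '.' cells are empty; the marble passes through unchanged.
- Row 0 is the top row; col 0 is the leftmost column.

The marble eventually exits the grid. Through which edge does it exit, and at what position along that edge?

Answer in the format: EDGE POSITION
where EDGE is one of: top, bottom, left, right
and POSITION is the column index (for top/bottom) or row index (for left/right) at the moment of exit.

Step 1: enter (6,4), '.' pass, move up to (5,4)
Step 2: enter (5,4), '.' pass, move up to (4,4)
Step 3: enter (4,4), '.' pass, move up to (3,4)
Step 4: enter (3,4), '.' pass, move up to (2,4)
Step 5: enter (2,4), '.' pass, move up to (1,4)
Step 6: enter (1,4), '.' pass, move up to (0,4)
Step 7: enter (0,4), '.' pass, move up to (-1,4)
Step 8: at (-1,4) — EXIT via top edge, pos 4

Answer: top 4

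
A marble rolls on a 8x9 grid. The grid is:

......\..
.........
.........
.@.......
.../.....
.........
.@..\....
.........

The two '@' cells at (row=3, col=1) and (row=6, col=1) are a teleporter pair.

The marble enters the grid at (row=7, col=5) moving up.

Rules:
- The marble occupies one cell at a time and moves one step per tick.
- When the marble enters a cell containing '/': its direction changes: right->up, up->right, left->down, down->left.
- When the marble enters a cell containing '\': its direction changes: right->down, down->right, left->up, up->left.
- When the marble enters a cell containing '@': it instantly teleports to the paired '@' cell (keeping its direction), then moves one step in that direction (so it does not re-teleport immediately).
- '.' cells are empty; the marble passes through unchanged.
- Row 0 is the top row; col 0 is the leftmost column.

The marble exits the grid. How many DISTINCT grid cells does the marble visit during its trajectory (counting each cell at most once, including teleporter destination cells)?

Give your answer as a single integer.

Answer: 8

Derivation:
Step 1: enter (7,5), '.' pass, move up to (6,5)
Step 2: enter (6,5), '.' pass, move up to (5,5)
Step 3: enter (5,5), '.' pass, move up to (4,5)
Step 4: enter (4,5), '.' pass, move up to (3,5)
Step 5: enter (3,5), '.' pass, move up to (2,5)
Step 6: enter (2,5), '.' pass, move up to (1,5)
Step 7: enter (1,5), '.' pass, move up to (0,5)
Step 8: enter (0,5), '.' pass, move up to (-1,5)
Step 9: at (-1,5) — EXIT via top edge, pos 5
Distinct cells visited: 8 (path length 8)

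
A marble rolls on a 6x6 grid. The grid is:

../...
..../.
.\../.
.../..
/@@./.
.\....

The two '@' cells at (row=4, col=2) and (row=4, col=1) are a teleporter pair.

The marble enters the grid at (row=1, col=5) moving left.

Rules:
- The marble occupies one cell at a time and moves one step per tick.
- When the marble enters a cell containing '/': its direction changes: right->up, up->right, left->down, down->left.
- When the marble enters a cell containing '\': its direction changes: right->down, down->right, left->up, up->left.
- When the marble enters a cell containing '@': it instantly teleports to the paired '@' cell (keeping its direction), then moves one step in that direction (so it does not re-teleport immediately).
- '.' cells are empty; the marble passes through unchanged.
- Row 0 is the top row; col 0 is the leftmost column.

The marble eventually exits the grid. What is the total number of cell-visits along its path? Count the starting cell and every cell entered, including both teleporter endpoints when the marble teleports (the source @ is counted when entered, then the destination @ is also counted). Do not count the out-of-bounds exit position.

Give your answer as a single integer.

Step 1: enter (1,5), '.' pass, move left to (1,4)
Step 2: enter (1,4), '/' deflects left->down, move down to (2,4)
Step 3: enter (2,4), '/' deflects down->left, move left to (2,3)
Step 4: enter (2,3), '.' pass, move left to (2,2)
Step 5: enter (2,2), '.' pass, move left to (2,1)
Step 6: enter (2,1), '\' deflects left->up, move up to (1,1)
Step 7: enter (1,1), '.' pass, move up to (0,1)
Step 8: enter (0,1), '.' pass, move up to (-1,1)
Step 9: at (-1,1) — EXIT via top edge, pos 1
Path length (cell visits): 8

Answer: 8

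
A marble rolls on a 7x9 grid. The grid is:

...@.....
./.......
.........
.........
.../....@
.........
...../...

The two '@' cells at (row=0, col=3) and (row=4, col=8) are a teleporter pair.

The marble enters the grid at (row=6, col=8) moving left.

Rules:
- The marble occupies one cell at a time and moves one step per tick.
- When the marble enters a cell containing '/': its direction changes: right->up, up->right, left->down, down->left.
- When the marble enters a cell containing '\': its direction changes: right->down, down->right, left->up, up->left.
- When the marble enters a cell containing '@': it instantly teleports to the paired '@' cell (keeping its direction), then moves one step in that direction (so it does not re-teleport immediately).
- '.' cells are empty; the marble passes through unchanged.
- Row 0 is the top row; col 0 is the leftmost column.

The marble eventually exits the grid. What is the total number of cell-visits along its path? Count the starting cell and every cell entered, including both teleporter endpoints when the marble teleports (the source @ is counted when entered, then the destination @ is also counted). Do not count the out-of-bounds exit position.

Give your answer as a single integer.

Answer: 4

Derivation:
Step 1: enter (6,8), '.' pass, move left to (6,7)
Step 2: enter (6,7), '.' pass, move left to (6,6)
Step 3: enter (6,6), '.' pass, move left to (6,5)
Step 4: enter (6,5), '/' deflects left->down, move down to (7,5)
Step 5: at (7,5) — EXIT via bottom edge, pos 5
Path length (cell visits): 4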